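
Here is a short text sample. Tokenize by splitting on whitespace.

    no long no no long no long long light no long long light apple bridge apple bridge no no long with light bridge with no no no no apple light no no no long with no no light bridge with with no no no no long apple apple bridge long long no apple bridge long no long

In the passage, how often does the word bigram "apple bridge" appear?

4

Scanning the 56 overlapping bigram windows for "apple bridge":
  position 14–15: apple bridge
  position 16–17: apple bridge
  position 48–49: apple bridge
  position 53–54: apple bridge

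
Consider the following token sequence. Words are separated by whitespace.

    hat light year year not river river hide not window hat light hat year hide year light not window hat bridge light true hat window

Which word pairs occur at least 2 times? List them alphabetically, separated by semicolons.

hat light; not window; window hat

Bigram counts meeting the condition (at least 2 times):
  hat light: 2
  not window: 2
  window hat: 2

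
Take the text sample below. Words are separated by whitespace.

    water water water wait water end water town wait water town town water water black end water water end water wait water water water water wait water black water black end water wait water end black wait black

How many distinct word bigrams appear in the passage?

38 tokens → 37 bigram windows in total.
Repeated bigrams (each contributes count−1 duplicates):
  water water: 7
  wait water: 5
  end water: 4
  water wait: 4
  water black: 3
  water end: 3
  black end: 2
  water town: 2
22 duplicate windows → 37 − 22 = 15 distinct.

15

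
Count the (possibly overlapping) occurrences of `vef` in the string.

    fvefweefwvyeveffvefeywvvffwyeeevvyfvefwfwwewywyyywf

4

Sliding a length-3 window over the 51 characters (49 positions):
  position 2–4: vef
  position 13–15: vef
  position 17–19: vef
  position 36–38: vef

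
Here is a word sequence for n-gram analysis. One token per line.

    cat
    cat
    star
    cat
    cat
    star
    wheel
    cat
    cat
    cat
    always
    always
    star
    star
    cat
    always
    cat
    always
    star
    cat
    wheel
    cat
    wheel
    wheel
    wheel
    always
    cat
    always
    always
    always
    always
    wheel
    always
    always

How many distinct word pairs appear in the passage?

34 tokens → 33 bigram windows in total.
Repeated bigrams (each contributes count−1 duplicates):
  always always: 5
  cat always: 4
  cat cat: 4
  star cat: 3
  always cat: 2
  always star: 2
  cat star: 2
  cat wheel: 2
  … (3 more repeated)
19 duplicate windows → 33 − 19 = 14 distinct.

14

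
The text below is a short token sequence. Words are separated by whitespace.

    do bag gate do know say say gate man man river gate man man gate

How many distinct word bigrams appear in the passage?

15 tokens → 14 bigram windows in total.
Repeated bigrams (each contributes count−1 duplicates):
  gate man: 2
  man man: 2
2 duplicate windows → 14 − 2 = 12 distinct.

12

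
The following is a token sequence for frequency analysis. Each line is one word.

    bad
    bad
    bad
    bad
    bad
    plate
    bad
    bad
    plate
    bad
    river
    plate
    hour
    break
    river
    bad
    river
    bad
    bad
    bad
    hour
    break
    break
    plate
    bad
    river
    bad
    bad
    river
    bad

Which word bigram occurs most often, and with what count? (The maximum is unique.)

"bad bad", 8 times

Bigram frequencies (highest first):
  bad bad: 8
  bad river: 4
  river bad: 4
  plate bad: 3
  bad plate: 2
  hour break: 2
  … (6 more, each ≤ 1)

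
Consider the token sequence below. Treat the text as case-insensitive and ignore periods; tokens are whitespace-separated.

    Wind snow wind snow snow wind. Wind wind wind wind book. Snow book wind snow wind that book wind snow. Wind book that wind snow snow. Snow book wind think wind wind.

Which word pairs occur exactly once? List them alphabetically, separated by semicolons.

book snow; book that; that book; that wind; think wind; wind that; wind think

Bigram counts meeting the condition (exactly once):
  book snow: 1
  book that: 1
  that book: 1
  that wind: 1
  think wind: 1
  wind that: 1
  wind think: 1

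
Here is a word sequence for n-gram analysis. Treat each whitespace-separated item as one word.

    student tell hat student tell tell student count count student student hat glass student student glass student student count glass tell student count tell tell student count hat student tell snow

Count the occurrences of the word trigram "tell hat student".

1

Scanning the 29 overlapping trigram windows for "tell hat student":
  position 2–4: tell hat student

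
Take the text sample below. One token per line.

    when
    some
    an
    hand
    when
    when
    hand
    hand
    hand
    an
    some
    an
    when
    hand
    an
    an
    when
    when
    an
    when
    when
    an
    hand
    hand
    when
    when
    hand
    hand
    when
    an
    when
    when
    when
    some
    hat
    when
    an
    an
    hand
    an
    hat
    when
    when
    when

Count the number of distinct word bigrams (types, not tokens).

44 tokens → 43 bigram windows in total.
Repeated bigrams (each contributes count−1 duplicates):
  when when: 8
  an when: 4
  hand hand: 4
  when an: 4
  an hand: 3
  hand an: 3
  hand when: 3
  when hand: 3
  … (4 more repeated)
28 duplicate windows → 43 − 28 = 15 distinct.

15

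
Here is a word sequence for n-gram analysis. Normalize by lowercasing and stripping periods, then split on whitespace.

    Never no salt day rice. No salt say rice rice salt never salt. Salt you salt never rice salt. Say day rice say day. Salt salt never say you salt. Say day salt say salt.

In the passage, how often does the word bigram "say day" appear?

3

Scanning the 34 overlapping bigram windows for "say day":
  position 20–21: say day
  position 23–24: say day
  position 31–32: say day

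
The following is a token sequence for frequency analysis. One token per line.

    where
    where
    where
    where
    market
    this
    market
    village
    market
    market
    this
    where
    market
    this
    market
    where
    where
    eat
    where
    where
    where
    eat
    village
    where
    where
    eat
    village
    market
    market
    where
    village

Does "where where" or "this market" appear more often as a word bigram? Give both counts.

"where where" (7 vs 2)

"where where": 7 occurrences
"this market": 2 occurrences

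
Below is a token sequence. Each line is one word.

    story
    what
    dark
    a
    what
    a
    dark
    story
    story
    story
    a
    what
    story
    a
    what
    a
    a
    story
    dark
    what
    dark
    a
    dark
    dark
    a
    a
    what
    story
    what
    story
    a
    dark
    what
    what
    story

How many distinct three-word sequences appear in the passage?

35 tokens → 33 trigram windows in total.
Repeated trigrams (each contributes count−1 duplicates):
  a what a: 2
  a what story: 2
  story a what: 2
  what dark a: 2
  what story a: 2
5 duplicate windows → 33 − 5 = 28 distinct.

28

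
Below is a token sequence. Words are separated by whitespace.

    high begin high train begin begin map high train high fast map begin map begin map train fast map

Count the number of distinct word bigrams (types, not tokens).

19 tokens → 18 bigram windows in total.
Repeated bigrams (each contributes count−1 duplicates):
  begin map: 3
  fast map: 2
  high train: 2
  map begin: 2
5 duplicate windows → 18 − 5 = 13 distinct.

13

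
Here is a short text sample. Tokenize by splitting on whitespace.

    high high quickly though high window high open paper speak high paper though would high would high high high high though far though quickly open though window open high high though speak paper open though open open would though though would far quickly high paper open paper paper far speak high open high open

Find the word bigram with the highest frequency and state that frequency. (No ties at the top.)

"high high", 5 times

Bigram frequencies (highest first):
  high high: 5
  high open: 3
  open paper: 2
  speak high: 2
  high paper: 2
  though would: 2
  … (32 more, each ≤ 2)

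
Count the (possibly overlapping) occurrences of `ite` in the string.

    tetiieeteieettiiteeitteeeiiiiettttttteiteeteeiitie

Sliding a length-3 window over the 50 characters (48 positions):
  position 16–18: ite
  position 39–41: ite

2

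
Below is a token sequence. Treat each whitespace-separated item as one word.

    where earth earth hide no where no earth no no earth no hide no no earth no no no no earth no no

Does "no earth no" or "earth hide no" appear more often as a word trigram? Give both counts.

"no earth no": 4 occurrences
"earth hide no": 1 occurrence

"no earth no" (4 vs 1)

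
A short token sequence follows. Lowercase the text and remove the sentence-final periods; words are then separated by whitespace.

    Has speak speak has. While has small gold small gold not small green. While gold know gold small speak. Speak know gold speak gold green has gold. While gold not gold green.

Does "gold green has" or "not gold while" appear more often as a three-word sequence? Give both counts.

"gold green has": 1 occurrence
"not gold while": 0 occurrences

"gold green has" (1 vs 0)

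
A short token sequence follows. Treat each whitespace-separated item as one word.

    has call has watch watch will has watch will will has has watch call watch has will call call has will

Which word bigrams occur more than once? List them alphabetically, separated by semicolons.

call has; has watch; has will; watch will; will has

Bigram counts meeting the condition (more than once):
  call has: 2
  has watch: 3
  has will: 2
  watch will: 2
  will has: 2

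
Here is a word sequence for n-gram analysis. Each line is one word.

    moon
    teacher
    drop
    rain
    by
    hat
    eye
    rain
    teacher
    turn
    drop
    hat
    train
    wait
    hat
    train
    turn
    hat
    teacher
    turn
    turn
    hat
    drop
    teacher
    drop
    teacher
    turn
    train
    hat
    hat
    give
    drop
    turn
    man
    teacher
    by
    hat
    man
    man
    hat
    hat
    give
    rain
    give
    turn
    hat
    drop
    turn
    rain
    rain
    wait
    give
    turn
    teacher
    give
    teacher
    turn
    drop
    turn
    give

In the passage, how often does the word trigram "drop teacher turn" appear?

1

Scanning the 58 overlapping trigram windows for "drop teacher turn":
  position 25–27: drop teacher turn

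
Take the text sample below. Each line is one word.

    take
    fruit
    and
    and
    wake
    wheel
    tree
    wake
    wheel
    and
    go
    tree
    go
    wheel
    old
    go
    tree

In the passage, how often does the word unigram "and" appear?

3

Scanning the 17 tokens for "and":
  position 3: and
  position 4: and
  position 10: and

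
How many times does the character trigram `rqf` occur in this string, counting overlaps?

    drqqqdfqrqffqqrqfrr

2

Sliding a length-3 window over the 19 characters (17 positions):
  position 9–11: rqf
  position 15–17: rqf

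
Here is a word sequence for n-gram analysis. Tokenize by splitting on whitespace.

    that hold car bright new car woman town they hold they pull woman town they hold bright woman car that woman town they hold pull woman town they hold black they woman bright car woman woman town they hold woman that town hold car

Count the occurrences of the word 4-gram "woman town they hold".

5

Scanning the 41 overlapping 4-gram windows for "woman town they hold":
  position 7–10: woman town they hold
  position 13–16: woman town they hold
  position 21–24: woman town they hold
  position 26–29: woman town they hold
  position 36–39: woman town they hold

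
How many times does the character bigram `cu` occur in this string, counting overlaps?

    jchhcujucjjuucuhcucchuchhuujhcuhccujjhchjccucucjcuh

8

Sliding a length-2 window over the 51 characters (50 positions):
  position 5–6: cu
  position 14–15: cu
  position 17–18: cu
  position 30–31: cu
  position 34–35: cu
  position 43–44: cu
  position 45–46: cu
  position 49–50: cu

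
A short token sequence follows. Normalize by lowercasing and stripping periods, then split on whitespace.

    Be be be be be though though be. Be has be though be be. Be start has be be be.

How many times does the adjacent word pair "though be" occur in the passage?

Scanning the 19 overlapping bigram windows for "though be":
  position 7–8: though be
  position 12–13: though be

2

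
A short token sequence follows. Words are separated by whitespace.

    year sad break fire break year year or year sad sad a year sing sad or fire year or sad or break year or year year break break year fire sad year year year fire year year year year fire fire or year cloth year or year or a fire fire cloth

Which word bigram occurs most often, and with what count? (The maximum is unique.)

"year year", 7 times

Bigram frequencies (highest first):
  year year: 7
  year or: 5
  or year: 4
  break year: 3
  year fire: 3
  year sad: 2
  … (24 more, each ≤ 2)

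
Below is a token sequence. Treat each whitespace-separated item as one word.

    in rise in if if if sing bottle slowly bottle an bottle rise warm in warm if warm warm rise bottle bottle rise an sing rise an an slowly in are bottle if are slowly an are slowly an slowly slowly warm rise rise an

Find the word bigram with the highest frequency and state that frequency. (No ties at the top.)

Bigram frequencies (highest first):
  rise an: 3
  if if: 2
  bottle rise: 2
  warm rise: 2
  an slowly: 2
  are slowly: 2
  … (30 more, each ≤ 2)

"rise an", 3 times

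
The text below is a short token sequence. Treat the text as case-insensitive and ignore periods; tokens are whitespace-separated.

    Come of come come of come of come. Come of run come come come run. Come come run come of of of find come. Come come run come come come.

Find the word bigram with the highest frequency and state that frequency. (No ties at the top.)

Bigram frequencies (highest first):
  come come: 9
  come of: 5
  run come: 4
  of come: 3
  come run: 3
  of of: 2
  … (3 more, each ≤ 1)

"come come", 9 times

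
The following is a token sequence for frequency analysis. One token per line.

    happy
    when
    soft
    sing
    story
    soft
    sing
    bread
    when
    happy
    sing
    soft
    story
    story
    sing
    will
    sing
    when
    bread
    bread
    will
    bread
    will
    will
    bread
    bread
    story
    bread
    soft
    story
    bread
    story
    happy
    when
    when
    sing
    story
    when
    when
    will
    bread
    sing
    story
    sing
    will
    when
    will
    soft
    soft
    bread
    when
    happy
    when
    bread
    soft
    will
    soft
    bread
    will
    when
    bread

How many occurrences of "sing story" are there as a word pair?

Scanning the 60 overlapping bigram windows for "sing story":
  position 4–5: sing story
  position 36–37: sing story
  position 42–43: sing story

3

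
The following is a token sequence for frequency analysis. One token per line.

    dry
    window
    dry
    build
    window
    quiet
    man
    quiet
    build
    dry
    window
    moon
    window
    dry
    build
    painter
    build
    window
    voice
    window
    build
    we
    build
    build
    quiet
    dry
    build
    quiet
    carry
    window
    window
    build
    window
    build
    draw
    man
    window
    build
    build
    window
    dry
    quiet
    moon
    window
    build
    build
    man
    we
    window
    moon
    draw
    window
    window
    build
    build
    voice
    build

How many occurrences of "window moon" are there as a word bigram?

Scanning the 56 overlapping bigram windows for "window moon":
  position 11–12: window moon
  position 49–50: window moon

2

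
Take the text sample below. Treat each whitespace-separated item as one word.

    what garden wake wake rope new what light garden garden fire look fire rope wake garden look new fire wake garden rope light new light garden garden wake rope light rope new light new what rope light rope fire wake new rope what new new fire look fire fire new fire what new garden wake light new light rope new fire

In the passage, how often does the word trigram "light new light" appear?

Scanning the 59 overlapping trigram windows for "light new light":
  position 23–25: light new light
  position 56–58: light new light

2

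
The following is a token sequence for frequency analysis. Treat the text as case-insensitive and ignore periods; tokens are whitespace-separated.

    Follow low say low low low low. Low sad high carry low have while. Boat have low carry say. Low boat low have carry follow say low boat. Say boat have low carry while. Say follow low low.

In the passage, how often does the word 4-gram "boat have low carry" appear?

Scanning the 35 overlapping 4-gram windows for "boat have low carry":
  position 15–18: boat have low carry
  position 30–33: boat have low carry

2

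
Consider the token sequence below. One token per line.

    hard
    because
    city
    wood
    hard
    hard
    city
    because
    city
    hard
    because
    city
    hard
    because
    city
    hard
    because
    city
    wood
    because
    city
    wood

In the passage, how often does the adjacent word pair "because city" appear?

Scanning the 21 overlapping bigram windows for "because city":
  position 2–3: because city
  position 8–9: because city
  position 11–12: because city
  position 14–15: because city
  position 17–18: because city
  position 20–21: because city

6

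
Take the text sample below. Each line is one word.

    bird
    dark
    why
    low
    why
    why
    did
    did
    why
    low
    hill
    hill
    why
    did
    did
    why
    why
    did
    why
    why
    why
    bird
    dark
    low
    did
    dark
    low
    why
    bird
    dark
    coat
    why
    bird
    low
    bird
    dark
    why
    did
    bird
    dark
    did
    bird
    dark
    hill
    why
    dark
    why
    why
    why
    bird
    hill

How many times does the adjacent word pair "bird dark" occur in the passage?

6

Scanning the 50 overlapping bigram windows for "bird dark":
  position 1–2: bird dark
  position 22–23: bird dark
  position 29–30: bird dark
  position 35–36: bird dark
  position 39–40: bird dark
  position 42–43: bird dark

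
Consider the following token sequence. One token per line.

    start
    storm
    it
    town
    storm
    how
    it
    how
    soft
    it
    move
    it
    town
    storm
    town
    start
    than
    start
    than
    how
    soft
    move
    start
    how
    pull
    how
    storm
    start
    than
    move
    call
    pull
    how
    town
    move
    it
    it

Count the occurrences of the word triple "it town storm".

Scanning the 35 overlapping trigram windows for "it town storm":
  position 3–5: it town storm
  position 12–14: it town storm

2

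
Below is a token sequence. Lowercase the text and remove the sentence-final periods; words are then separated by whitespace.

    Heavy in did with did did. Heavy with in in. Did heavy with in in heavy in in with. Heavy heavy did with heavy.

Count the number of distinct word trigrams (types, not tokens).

19

24 tokens → 22 trigram windows in total.
Repeated trigrams (each contributes count−1 duplicates):
  did heavy with: 2
  heavy with in: 2
  with in in: 2
3 duplicate windows → 22 − 3 = 19 distinct.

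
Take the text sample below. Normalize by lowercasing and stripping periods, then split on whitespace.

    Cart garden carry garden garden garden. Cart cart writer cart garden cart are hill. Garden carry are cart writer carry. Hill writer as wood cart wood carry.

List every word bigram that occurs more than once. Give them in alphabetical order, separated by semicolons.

Bigram counts meeting the condition (more than once):
  cart garden: 2
  cart writer: 2
  garden carry: 2
  garden cart: 2
  garden garden: 2

cart garden; cart writer; garden carry; garden cart; garden garden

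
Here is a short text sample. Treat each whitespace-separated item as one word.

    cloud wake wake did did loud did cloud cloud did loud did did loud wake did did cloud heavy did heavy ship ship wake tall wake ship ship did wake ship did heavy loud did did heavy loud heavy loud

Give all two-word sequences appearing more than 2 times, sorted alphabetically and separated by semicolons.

did did; did heavy; did loud; heavy loud; loud did

Bigram counts meeting the condition (more than 2 times):
  did did: 4
  did heavy: 3
  did loud: 3
  heavy loud: 3
  loud did: 3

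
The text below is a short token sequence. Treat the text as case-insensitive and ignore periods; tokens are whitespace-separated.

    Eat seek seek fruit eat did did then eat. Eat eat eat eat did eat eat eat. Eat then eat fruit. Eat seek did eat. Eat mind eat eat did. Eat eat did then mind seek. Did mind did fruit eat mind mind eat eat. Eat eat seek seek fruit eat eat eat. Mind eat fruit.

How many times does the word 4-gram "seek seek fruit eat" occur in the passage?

Scanning the 53 overlapping 4-gram windows for "seek seek fruit eat":
  position 2–5: seek seek fruit eat
  position 48–51: seek seek fruit eat

2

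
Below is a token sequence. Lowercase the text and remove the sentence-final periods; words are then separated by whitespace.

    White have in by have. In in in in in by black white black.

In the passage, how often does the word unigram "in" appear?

6

Scanning the 14 tokens for "in":
  position 3: in
  position 6: in
  position 7: in
  position 8: in
  position 9: in
  position 10: in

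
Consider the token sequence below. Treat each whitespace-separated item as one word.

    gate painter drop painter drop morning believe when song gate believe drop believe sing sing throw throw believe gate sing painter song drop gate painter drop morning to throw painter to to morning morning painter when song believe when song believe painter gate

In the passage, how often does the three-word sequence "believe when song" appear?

2

Scanning the 41 overlapping trigram windows for "believe when song":
  position 7–9: believe when song
  position 38–40: believe when song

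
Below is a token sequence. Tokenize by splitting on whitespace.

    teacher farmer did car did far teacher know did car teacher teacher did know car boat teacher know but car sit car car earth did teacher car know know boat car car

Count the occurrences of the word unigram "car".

Scanning the 32 tokens for "car":
  position 4: car
  position 10: car
  position 15: car
  position 20: car
  position 22: car
  position 23: car
  position 27: car
  position 31: car
  position 32: car

9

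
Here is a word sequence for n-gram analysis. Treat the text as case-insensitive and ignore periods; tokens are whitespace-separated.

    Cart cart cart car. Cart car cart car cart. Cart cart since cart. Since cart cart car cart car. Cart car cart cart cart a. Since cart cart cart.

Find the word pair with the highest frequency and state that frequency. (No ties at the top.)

"cart cart", 9 times

Bigram frequencies (highest first):
  cart cart: 9
  cart car: 6
  car cart: 6
  since cart: 3
  cart since: 2
  cart a: 1
  … (1 more, each ≤ 1)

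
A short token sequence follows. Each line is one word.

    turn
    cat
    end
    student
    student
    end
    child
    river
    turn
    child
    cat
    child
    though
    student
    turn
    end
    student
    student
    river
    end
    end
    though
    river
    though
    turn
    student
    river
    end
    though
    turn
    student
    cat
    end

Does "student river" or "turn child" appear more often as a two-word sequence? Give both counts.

"student river" (2 vs 1)

"student river": 2 occurrences
"turn child": 1 occurrence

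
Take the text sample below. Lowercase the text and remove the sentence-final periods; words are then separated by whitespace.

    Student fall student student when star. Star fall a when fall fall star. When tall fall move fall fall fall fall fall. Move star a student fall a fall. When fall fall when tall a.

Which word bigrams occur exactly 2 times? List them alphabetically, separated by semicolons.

fall a; fall move; fall when; student fall; when fall; when tall

Bigram counts meeting the condition (exactly 2 times):
  fall a: 2
  fall move: 2
  fall when: 2
  student fall: 2
  when fall: 2
  when tall: 2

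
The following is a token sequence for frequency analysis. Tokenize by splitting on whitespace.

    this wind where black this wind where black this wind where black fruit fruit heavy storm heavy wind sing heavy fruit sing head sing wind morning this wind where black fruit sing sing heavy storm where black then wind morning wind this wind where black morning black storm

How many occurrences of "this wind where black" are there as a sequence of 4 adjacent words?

Scanning the 45 overlapping 4-gram windows for "this wind where black":
  position 1–4: this wind where black
  position 5–8: this wind where black
  position 9–12: this wind where black
  position 27–30: this wind where black
  position 42–45: this wind where black

5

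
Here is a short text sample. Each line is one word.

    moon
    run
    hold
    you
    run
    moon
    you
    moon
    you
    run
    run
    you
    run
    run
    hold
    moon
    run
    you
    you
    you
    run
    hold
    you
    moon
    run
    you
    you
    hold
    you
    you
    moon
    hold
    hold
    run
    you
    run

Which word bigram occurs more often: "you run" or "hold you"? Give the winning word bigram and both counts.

"you run": 5 occurrences
"hold you": 3 occurrences

"you run" (5 vs 3)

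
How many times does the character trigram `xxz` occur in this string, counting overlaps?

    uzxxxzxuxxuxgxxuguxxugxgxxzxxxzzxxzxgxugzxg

Sliding a length-3 window over the 43 characters (41 positions):
  position 4–6: xxz
  position 25–27: xxz
  position 29–31: xxz
  position 33–35: xxz

4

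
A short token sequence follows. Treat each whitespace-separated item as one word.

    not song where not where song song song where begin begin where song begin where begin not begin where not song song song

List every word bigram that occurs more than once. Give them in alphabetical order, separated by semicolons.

Bigram counts meeting the condition (more than once):
  begin where: 3
  not song: 2
  song song: 4
  song where: 2
  where begin: 2
  where not: 2
  where song: 2

begin where; not song; song song; song where; where begin; where not; where song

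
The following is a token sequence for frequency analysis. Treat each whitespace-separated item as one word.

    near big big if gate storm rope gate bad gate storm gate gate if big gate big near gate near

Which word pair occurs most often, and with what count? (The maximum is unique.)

"gate storm", 2 times

Bigram frequencies (highest first):
  gate storm: 2
  near big: 1
  big big: 1
  big if: 1
  if gate: 1
  storm rope: 1
  … (12 more, each ≤ 1)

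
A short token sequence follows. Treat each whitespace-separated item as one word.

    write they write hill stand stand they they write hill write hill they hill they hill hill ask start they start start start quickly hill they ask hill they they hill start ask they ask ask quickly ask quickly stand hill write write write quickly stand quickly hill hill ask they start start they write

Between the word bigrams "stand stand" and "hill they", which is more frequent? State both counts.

"hill they" (4 vs 1)

"stand stand": 1 occurrence
"hill they": 4 occurrences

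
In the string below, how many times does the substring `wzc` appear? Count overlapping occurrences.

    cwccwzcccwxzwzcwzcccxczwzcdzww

Sliding a length-3 window over the 30 characters (28 positions):
  position 5–7: wzc
  position 13–15: wzc
  position 16–18: wzc
  position 24–26: wzc

4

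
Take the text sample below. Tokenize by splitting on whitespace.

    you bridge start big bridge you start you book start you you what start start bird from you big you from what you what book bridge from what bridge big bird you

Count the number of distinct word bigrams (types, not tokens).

32 tokens → 31 bigram windows in total.
Repeated bigrams (each contributes count−1 duplicates):
  from what: 2
  start you: 2
  you what: 2
3 duplicate windows → 31 − 3 = 28 distinct.

28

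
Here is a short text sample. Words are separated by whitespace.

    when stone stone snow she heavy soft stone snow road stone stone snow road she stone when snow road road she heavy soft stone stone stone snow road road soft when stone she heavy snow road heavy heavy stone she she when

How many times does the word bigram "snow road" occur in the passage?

5

Scanning the 41 overlapping bigram windows for "snow road":
  position 9–10: snow road
  position 13–14: snow road
  position 18–19: snow road
  position 27–28: snow road
  position 35–36: snow road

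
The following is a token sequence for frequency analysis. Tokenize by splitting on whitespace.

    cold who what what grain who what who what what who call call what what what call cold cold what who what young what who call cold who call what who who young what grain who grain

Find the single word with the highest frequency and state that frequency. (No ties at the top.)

"what", 13 times

Unigram frequencies (highest first):
  what: 13
  who: 10
  call: 5
  cold: 4
  grain: 3
  young: 2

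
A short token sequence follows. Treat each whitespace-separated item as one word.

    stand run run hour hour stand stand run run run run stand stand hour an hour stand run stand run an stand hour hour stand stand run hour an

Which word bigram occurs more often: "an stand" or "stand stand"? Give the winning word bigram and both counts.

"stand stand" (3 vs 1)

"an stand": 1 occurrence
"stand stand": 3 occurrences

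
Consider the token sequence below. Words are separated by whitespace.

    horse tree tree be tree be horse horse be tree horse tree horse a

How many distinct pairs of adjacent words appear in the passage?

14 tokens → 13 bigram windows in total.
Repeated bigrams (each contributes count−1 duplicates):
  be tree: 2
  horse tree: 2
  tree be: 2
  tree horse: 2
4 duplicate windows → 13 − 4 = 9 distinct.

9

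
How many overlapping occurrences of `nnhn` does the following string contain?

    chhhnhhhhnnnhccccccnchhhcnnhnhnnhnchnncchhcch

Sliding a length-4 window over the 45 characters (42 positions):
  position 26–29: nnhn
  position 31–34: nnhn

2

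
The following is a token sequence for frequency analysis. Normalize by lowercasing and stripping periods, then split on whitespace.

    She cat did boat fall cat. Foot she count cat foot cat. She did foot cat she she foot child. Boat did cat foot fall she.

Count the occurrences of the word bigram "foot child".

1

Scanning the 25 overlapping bigram windows for "foot child":
  position 19–20: foot child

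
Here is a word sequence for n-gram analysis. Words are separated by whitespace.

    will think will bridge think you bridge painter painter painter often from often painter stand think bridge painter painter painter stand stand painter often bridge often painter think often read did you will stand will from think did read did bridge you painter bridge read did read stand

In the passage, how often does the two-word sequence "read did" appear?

3

Scanning the 47 overlapping bigram windows for "read did":
  position 30–31: read did
  position 39–40: read did
  position 45–46: read did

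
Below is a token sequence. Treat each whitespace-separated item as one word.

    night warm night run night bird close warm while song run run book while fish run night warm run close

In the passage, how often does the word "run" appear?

5

Scanning the 20 tokens for "run":
  position 4: run
  position 11: run
  position 12: run
  position 16: run
  position 19: run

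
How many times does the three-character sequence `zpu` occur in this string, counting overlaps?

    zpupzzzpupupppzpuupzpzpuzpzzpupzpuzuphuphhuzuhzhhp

6

Sliding a length-3 window over the 50 characters (48 positions):
  position 1–3: zpu
  position 7–9: zpu
  position 15–17: zpu
  position 22–24: zpu
  position 28–30: zpu
  position 32–34: zpu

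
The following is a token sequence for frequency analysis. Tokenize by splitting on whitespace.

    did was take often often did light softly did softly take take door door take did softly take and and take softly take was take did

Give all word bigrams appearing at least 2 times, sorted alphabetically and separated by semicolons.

Bigram counts meeting the condition (at least 2 times):
  did softly: 2
  softly take: 3
  take did: 2
  was take: 2

did softly; softly take; take did; was take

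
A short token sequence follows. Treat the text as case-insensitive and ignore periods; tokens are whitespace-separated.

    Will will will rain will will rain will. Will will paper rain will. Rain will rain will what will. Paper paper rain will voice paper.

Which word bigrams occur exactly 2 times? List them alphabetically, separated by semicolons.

Bigram counts meeting the condition (exactly 2 times):
  paper rain: 2
  will paper: 2

paper rain; will paper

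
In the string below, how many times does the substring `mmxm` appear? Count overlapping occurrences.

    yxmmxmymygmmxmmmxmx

Sliding a length-4 window over the 19 characters (16 positions):
  position 3–6: mmxm
  position 11–14: mmxm
  position 15–18: mmxm

3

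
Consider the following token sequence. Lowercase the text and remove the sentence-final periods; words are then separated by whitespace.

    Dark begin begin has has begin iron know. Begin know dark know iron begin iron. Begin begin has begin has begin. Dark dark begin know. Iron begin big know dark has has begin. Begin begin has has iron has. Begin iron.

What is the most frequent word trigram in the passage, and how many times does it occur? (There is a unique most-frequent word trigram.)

Trigram frequencies (highest first):
  begin begin has: 3
  begin has has: 2
  has has begin: 2
  has begin iron: 2
  know iron begin: 2
  begin has begin: 2
  … (26 more, each ≤ 1)

"begin begin has", 3 times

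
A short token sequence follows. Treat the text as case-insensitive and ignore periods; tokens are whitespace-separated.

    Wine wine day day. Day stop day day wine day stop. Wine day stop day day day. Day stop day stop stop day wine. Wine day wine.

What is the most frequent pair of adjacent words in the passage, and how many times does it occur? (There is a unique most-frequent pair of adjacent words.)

"day day", 6 times

Bigram frequencies (highest first):
  day day: 6
  day stop: 5
  wine day: 4
  stop day: 4
  day wine: 3
  wine wine: 2
  … (2 more, each ≤ 1)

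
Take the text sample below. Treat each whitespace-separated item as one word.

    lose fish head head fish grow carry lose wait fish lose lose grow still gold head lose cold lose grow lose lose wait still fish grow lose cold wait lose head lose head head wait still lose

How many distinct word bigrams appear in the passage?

26

37 tokens → 36 bigram windows in total.
Repeated bigrams (each contributes count−1 duplicates):
  fish grow: 2
  grow lose: 2
  head head: 2
  head lose: 2
  lose cold: 2
  lose grow: 2
  lose head: 2
  lose lose: 2
  … (2 more repeated)
10 duplicate windows → 36 − 10 = 26 distinct.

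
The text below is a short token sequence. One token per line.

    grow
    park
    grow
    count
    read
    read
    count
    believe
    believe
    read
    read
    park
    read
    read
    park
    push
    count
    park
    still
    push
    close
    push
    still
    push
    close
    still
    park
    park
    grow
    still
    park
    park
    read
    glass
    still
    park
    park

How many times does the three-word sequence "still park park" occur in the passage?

Scanning the 35 overlapping trigram windows for "still park park":
  position 26–28: still park park
  position 30–32: still park park
  position 35–37: still park park

3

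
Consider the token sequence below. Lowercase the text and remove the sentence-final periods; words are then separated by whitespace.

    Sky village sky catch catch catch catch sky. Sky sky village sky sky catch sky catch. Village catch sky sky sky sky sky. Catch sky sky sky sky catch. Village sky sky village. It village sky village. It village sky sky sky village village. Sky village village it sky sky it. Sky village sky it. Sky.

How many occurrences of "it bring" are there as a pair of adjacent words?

Scanning the 55 overlapping bigram windows for "it bring":
  (none found)

0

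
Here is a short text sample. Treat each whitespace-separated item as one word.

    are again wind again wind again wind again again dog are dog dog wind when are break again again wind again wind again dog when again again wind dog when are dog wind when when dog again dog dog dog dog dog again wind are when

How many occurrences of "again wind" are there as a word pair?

Scanning the 45 overlapping bigram windows for "again wind":
  position 2–3: again wind
  position 4–5: again wind
  position 6–7: again wind
  position 19–20: again wind
  position 21–22: again wind
  position 27–28: again wind
  position 43–44: again wind

7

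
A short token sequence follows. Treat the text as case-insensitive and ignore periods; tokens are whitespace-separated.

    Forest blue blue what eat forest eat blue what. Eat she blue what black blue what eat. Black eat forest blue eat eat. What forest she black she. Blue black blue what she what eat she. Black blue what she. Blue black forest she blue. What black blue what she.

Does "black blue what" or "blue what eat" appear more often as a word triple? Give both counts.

"black blue what" (4 vs 3)

"black blue what": 4 occurrences
"blue what eat": 3 occurrences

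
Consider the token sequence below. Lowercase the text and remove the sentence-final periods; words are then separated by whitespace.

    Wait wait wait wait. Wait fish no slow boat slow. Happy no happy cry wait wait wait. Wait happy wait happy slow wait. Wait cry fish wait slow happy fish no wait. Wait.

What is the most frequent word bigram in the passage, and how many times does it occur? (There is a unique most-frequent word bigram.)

Bigram frequencies (highest first):
  wait wait: 9
  fish no: 2
  slow happy: 2
  wait happy: 2
  wait fish: 1
  no slow: 1
  … (15 more, each ≤ 1)

"wait wait", 9 times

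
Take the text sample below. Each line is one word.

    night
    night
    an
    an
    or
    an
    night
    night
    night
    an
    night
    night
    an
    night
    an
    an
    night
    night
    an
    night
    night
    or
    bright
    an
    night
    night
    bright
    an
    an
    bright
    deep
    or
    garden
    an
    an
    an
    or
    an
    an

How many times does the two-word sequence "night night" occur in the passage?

Scanning the 38 overlapping bigram windows for "night night":
  position 1–2: night night
  position 7–8: night night
  position 8–9: night night
  position 11–12: night night
  position 17–18: night night
  position 20–21: night night
  position 25–26: night night

7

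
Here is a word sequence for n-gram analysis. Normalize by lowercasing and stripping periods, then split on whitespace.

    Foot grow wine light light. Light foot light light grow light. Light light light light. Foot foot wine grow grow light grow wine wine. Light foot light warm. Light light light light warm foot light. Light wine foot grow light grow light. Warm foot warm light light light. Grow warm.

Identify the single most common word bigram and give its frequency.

Bigram frequencies (highest first):
  light light: 13
  light grow: 4
  grow light: 4
  light foot: 3
  foot light: 3
  light warm: 3
  … (14 more, each ≤ 2)

"light light", 13 times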